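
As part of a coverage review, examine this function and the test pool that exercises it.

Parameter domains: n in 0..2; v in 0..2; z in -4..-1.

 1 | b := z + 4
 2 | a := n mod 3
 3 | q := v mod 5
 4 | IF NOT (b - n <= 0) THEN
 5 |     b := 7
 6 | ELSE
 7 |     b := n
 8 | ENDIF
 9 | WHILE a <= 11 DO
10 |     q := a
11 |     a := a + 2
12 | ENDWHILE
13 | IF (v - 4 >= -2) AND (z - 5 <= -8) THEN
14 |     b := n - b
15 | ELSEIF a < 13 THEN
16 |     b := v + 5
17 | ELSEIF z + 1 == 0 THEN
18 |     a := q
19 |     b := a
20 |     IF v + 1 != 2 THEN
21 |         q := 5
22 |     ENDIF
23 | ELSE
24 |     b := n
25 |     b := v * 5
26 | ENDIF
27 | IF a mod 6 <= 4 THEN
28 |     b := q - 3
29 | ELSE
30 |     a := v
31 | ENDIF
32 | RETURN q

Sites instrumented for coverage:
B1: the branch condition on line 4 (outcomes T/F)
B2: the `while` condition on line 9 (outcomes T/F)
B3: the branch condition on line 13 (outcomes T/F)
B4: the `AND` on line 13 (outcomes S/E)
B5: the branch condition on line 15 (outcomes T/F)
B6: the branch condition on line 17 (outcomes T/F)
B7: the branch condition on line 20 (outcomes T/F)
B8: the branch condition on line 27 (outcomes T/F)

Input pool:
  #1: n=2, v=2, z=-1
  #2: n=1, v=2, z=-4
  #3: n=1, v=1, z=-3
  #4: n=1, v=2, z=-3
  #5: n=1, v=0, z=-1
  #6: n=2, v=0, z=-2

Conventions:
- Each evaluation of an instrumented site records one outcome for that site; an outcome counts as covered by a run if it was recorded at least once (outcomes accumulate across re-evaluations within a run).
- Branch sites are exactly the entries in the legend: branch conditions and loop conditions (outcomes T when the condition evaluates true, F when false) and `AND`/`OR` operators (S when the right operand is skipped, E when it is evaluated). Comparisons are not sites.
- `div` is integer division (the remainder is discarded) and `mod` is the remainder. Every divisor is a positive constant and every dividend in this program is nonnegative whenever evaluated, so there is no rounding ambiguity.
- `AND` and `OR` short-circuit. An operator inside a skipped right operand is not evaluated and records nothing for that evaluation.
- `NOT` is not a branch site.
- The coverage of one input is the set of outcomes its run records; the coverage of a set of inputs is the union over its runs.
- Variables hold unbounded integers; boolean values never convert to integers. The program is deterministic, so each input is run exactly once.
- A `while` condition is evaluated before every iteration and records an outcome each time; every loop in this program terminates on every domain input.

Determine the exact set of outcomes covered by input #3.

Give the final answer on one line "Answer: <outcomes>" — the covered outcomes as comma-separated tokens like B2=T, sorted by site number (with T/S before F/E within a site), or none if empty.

Event log for input #3 (n=1, v=1, z=-3):
  B1->F, B2->T, B2->T, B2->T, B2->T, B2->T, B2->T, B2->F, B4->S, B3->F
  B5->F, B6->F, B8->T
distinct outcomes covered: B1=F, B2=T, B2=F, B3=F, B4=S, B5=F, B6=F, B8=T

Answer: B1=F, B2=T, B2=F, B3=F, B4=S, B5=F, B6=F, B8=T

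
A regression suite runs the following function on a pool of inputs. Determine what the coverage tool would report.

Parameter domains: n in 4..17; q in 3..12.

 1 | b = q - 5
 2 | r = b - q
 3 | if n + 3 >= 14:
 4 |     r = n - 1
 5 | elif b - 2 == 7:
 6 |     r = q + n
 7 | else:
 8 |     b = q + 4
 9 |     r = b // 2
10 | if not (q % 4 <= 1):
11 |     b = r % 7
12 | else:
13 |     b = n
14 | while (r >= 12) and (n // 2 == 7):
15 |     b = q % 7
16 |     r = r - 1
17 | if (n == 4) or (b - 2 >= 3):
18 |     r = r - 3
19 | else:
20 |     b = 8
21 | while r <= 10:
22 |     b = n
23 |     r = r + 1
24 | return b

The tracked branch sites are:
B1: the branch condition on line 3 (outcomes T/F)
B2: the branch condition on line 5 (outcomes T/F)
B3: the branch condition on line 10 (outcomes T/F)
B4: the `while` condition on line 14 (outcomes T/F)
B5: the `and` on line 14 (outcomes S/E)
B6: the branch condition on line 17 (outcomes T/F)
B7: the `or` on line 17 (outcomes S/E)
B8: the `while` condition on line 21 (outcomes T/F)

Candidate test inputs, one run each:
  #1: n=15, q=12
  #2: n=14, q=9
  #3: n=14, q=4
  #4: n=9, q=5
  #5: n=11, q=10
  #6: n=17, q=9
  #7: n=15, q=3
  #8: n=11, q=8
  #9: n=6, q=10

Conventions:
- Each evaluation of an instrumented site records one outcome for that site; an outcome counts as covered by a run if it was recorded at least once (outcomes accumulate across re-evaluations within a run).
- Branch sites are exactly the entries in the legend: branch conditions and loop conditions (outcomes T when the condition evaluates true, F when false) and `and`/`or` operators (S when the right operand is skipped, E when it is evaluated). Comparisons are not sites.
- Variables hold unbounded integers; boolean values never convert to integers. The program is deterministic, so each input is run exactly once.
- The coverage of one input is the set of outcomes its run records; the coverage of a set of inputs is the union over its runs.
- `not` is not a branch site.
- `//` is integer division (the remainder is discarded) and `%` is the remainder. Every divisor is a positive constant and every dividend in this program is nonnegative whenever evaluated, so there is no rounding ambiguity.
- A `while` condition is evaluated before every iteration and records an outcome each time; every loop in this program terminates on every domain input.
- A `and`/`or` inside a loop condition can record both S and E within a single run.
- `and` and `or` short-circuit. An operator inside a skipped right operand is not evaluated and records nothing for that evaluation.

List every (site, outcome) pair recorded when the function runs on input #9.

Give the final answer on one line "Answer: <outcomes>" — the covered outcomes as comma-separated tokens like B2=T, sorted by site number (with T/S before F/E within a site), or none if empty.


Simulating input #9 (n=6, q=10) step by step:
  B1->F, B2->F, B3->T, B5->S, B4->F, B7->E, B6->F, B8->T, B8->T, B8->T
  B8->T, B8->F
distinct outcomes covered: B1=F, B2=F, B3=T, B4=F, B5=S, B6=F, B7=E, B8=T, B8=F
Answer: B1=F, B2=F, B3=T, B4=F, B5=S, B6=F, B7=E, B8=T, B8=F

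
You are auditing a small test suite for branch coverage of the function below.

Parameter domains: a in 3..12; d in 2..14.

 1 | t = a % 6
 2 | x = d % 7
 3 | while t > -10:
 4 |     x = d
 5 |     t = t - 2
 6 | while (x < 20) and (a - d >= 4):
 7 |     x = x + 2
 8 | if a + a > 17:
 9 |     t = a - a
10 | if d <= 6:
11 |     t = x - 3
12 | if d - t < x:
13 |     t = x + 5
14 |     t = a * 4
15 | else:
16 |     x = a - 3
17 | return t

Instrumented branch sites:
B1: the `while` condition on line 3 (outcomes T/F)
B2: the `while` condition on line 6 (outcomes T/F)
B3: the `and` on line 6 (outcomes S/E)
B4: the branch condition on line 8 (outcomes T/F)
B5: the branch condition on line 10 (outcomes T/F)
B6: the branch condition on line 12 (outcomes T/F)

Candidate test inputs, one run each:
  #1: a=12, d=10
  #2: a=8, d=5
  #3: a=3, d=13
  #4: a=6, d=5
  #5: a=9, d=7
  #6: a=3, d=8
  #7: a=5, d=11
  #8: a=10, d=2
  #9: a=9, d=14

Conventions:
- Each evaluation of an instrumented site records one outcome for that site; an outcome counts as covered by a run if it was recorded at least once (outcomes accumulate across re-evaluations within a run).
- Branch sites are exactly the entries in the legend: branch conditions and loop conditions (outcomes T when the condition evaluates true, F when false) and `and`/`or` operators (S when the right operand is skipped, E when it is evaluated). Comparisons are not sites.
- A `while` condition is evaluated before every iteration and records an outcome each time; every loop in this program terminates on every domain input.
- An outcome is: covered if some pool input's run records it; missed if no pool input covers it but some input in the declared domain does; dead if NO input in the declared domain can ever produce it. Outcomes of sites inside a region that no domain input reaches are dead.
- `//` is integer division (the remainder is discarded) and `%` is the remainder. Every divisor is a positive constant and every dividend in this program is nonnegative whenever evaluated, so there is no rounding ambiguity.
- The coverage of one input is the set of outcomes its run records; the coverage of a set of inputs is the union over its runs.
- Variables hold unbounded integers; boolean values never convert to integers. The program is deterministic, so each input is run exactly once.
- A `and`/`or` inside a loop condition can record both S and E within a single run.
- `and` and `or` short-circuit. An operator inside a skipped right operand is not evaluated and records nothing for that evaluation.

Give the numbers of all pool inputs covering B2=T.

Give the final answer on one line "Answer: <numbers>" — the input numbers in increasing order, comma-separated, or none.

input #1 (a=12, d=10): never hits B2=T
input #2 (a=8, d=5): never hits B2=T
input #3 (a=3, d=13): never hits B2=T
input #4 (a=6, d=5): never hits B2=T
input #5 (a=9, d=7): never hits B2=T
input #6 (a=3, d=8): never hits B2=T
input #7 (a=5, d=11): never hits B2=T
input #8 (a=10, d=2): hits B2=T
input #9 (a=9, d=14): never hits B2=T

Answer: 8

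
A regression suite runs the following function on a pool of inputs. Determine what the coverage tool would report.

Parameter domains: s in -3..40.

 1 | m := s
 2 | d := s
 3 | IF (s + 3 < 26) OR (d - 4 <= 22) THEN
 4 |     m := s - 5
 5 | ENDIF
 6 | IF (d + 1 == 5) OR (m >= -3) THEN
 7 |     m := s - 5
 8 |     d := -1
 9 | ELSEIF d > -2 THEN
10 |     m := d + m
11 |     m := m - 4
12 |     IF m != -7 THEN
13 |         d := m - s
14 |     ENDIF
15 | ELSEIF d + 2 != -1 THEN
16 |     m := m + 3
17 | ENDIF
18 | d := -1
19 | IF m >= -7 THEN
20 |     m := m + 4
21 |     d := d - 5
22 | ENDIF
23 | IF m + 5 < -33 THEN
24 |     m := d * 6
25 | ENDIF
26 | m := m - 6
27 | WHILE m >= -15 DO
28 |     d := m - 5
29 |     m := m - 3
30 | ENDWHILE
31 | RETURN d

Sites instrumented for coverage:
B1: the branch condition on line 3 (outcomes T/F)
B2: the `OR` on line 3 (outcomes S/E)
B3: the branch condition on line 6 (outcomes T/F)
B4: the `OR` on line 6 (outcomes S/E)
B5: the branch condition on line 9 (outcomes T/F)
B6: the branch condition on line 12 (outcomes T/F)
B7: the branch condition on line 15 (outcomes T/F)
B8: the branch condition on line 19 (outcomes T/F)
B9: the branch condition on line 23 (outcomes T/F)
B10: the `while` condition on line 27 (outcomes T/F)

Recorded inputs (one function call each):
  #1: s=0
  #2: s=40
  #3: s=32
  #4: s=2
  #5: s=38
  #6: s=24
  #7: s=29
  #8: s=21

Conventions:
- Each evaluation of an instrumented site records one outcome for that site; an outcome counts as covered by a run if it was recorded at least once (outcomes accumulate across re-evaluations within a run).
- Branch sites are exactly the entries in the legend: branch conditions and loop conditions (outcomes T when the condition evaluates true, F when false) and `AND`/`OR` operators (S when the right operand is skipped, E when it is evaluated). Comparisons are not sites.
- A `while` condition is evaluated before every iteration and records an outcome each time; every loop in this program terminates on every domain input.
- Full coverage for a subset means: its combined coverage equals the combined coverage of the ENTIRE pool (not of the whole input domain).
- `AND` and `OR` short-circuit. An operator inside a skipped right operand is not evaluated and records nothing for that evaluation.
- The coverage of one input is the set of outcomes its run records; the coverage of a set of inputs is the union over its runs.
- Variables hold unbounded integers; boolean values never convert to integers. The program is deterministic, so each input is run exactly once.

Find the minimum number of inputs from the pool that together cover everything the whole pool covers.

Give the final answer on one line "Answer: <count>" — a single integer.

test 1 (s=0) fires B2->S, B1->T, B4->E, B3->F, B5->T, B6->T, B8->F, B9->F, B10->T, B10->F; hits B1=T, B2=S, B3=F, B4=E, B5=T, B6=T, B8=F, B9=F, B10=T, B10=F
test 2 (s=40) fires B2->E, B1->F, B4->E, B3->T, B8->T, B9->F, B10->T, B10->T, B10->T, B10->T, B10->T, B10->T, B10->T, B10->T, ...; hits B1=F, B2=E, B3=T, B4=E, B8=T, B9=F, B10=T, B10=F
test 3 (s=32) fires B2->E, B1->F, B4->E, B3->T, B8->T, B9->F, B10->T, B10->T, B10->T, B10->T, B10->T, B10->T, B10->T, B10->T, ...; hits B1=F, B2=E, B3=T, B4=E, B8=T, B9=F, B10=T, B10=F
test 4 (s=2) fires B2->S, B1->T, B4->E, B3->T, B8->T, B9->F, B10->T, B10->T, B10->T, B10->T, B10->F; hits B1=T, B2=S, B3=T, B4=E, B8=T, B9=F, B10=T, B10=F
test 5 (s=38) fires B2->E, B1->F, B4->E, B3->T, B8->T, B9->F, B10->T, B10->T, B10->T, B10->T, B10->T, B10->T, B10->T, B10->T, ...; hits B1=F, B2=E, B3=T, B4=E, B8=T, B9=F, B10=T, B10=F
test 6 (s=24) fires B2->E, B1->T, B4->E, B3->T, B8->T, B9->F, B10->T, B10->T, B10->T, B10->T, B10->T, B10->T, B10->T, B10->T, ...; hits B1=T, B2=E, B3=T, B4=E, B8=T, B9=F, B10=T, B10=F
test 7 (s=29) fires B2->E, B1->F, B4->E, B3->T, B8->T, B9->F, B10->T, B10->T, B10->T, B10->T, B10->T, B10->T, B10->T, B10->T, ...; hits B1=F, B2=E, B3=T, B4=E, B8=T, B9=F, B10=T, B10=F
test 8 (s=21) fires B2->S, B1->T, B4->E, B3->T, B8->T, B9->F, B10->T, B10->T, B10->T, B10->T, B10->T, B10->T, B10->T, B10->T, ...; hits B1=T, B2=S, B3=T, B4=E, B8=T, B9=F, B10=T, B10=F
the full pool covers 14 outcomes: B1=T, B1=F, B2=S, B2=E, B3=T, B3=F, B4=E, B5=T, B6=T, B8=T, B8=F, B9=F, B10=T, B10=F
no size-1 subset reaches all 14 outcomes (best union: 10/14)
inputs {1, 2} (size 2) cover everything; no size-2 subset with a lexicographically smaller index list covers all 14

Answer: 2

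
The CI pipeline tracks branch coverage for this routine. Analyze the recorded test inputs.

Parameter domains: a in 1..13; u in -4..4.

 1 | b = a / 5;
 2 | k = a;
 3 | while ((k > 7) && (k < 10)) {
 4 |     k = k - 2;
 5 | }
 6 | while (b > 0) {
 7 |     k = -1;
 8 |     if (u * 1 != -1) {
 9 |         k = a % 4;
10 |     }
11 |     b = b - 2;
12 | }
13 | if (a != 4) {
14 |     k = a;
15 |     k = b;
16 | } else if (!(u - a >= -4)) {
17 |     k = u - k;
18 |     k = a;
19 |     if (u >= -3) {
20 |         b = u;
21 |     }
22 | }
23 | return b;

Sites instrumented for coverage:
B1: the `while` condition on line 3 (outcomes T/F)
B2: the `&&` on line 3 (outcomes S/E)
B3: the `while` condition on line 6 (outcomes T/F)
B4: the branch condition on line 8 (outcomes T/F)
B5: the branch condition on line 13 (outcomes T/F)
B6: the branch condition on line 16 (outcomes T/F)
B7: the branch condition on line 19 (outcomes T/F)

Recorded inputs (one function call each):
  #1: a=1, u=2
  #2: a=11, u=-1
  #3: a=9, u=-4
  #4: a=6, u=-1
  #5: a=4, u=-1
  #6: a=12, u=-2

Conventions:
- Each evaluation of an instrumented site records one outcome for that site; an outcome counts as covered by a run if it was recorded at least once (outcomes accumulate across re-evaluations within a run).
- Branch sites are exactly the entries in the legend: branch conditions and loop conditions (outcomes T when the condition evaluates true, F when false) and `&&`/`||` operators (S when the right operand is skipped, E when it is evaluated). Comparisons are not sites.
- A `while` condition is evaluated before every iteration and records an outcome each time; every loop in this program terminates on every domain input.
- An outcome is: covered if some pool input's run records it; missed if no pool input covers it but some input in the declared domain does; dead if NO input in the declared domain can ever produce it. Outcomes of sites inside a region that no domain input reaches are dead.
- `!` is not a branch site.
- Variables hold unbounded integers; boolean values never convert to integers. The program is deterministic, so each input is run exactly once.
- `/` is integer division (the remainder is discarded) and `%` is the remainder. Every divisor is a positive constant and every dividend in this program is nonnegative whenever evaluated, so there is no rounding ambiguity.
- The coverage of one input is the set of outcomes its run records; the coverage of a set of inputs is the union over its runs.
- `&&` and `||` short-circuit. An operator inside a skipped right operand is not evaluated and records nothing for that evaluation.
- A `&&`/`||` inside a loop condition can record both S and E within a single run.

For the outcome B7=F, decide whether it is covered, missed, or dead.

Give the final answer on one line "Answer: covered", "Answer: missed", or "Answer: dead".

no pool input records B7=F
but domain input (a=4, u=-4) does record it -> reachable, so missed

Answer: missed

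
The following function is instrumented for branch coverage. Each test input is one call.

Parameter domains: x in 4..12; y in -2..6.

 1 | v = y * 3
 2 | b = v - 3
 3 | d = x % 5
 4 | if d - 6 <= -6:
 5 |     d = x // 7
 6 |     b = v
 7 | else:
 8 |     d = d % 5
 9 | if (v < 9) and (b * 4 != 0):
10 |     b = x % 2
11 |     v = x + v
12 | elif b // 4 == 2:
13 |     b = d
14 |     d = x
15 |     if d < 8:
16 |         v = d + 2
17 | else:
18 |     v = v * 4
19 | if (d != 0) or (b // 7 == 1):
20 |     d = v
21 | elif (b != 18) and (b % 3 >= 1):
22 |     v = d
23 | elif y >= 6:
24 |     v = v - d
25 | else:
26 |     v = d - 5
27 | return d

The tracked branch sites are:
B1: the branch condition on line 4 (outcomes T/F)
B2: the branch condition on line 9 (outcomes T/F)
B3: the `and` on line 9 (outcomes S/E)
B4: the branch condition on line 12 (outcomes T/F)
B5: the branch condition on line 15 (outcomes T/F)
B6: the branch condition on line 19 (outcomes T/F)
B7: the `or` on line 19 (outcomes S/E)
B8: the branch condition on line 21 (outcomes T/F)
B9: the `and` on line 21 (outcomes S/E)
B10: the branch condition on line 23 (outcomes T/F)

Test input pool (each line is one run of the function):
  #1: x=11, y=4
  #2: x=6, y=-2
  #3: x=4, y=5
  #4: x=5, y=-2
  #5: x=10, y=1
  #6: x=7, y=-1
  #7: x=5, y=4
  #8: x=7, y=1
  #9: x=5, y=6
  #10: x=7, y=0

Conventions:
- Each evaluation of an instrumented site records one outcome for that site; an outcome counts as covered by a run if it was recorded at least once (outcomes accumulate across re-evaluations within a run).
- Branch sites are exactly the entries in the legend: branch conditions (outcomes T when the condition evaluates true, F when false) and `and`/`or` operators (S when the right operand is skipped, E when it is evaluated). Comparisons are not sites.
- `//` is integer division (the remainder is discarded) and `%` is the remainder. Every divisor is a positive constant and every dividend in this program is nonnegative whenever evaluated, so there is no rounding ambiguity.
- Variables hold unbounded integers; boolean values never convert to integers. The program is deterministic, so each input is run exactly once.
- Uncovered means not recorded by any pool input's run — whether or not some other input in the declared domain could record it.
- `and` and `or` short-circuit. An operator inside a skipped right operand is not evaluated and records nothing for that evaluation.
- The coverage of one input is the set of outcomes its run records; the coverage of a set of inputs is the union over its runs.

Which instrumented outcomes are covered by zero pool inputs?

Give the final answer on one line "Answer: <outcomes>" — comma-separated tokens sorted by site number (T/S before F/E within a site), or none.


run #1 (x=11, y=4) runs B1->F, B3->S, B2->F, B4->T, B5->F, B7->S, B6->T; records B1=F, B2=F, B3=S, B4=T, B5=F, B6=T, B7=S
run #2 (x=6, y=-2) runs B1->F, B3->E, B2->T, B7->S, B6->T; records B1=F, B2=T, B3=E, B6=T, B7=S
run #3 (x=4, y=5) runs B1->F, B3->S, B2->F, B4->F, B7->S, B6->T; records B1=F, B2=F, B3=S, B4=F, B6=T, B7=S
run #4 (x=5, y=-2) runs B1->T, B3->E, B2->T, B7->E, B6->F, B9->E, B8->T; records B1=T, B2=T, B3=E, B6=F, B7=E, B8=T, B9=E
run #5 (x=10, y=1) runs B1->T, B3->E, B2->T, B7->S, B6->T; records B1=T, B2=T, B3=E, B6=T, B7=S
run #6 (x=7, y=-1) runs B1->F, B3->E, B2->T, B7->S, B6->T; records B1=F, B2=T, B3=E, B6=T, B7=S
run #7 (x=5, y=4) runs B1->T, B3->S, B2->F, B4->F, B7->E, B6->T; records B1=T, B2=F, B3=S, B4=F, B6=T, B7=E
run #8 (x=7, y=1) runs B1->F, B3->E, B2->F, B4->F, B7->S, B6->T; records B1=F, B2=F, B3=E, B4=F, B6=T, B7=S
run #9 (x=5, y=6) runs B1->T, B3->S, B2->F, B4->F, B7->E, B6->F, B9->S, B8->F, B10->T; records B1=T, B2=F, B3=S, B4=F, B6=F, B7=E, B8=F, B9=S, B10=T
run #10 (x=7, y=0) runs B1->F, B3->E, B2->T, B7->S, B6->T; records B1=F, B2=T, B3=E, B6=T, B7=S
union over the pool: B1=T, B1=F, B2=T, B2=F, B3=S, B3=E, B4=T, B4=F, B5=F, B6=T, B6=F, B7=S, B7=E, B8=T, B8=F, B9=S, B9=E, B10=T
uncovered (2 of 20): B5=T, B10=F
Answer: B5=T, B10=F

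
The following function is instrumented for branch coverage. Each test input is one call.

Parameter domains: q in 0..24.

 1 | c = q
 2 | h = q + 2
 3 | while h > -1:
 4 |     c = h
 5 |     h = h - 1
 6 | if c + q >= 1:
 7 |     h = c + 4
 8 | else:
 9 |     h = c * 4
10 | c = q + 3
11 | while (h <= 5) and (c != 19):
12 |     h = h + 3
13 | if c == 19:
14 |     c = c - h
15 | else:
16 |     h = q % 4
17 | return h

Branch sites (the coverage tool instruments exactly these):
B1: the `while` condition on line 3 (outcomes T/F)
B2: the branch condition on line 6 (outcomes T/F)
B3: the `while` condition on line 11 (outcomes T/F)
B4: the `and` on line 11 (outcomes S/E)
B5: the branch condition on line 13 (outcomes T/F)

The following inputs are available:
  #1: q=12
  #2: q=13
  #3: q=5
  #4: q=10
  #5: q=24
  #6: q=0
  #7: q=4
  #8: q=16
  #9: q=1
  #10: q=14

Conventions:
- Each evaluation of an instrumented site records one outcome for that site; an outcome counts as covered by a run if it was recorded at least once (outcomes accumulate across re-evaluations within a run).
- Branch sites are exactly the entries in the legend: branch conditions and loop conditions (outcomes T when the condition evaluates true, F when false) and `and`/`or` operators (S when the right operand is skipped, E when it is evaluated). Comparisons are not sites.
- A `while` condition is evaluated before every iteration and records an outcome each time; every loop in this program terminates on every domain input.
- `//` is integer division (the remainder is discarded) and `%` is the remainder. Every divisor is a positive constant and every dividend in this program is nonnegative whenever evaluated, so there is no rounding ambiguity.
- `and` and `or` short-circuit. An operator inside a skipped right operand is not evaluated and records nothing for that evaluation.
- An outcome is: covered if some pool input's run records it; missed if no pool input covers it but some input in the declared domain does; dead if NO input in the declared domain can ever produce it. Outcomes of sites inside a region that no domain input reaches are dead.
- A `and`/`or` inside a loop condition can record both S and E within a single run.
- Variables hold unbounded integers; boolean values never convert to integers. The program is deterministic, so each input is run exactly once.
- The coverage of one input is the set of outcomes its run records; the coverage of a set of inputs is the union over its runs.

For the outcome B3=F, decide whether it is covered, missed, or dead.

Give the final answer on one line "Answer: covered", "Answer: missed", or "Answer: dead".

B3=F is recorded by pool input(s) 1, 2, 3, 4, 5, 6, 7, 8, 9, 10 -> covered

Answer: covered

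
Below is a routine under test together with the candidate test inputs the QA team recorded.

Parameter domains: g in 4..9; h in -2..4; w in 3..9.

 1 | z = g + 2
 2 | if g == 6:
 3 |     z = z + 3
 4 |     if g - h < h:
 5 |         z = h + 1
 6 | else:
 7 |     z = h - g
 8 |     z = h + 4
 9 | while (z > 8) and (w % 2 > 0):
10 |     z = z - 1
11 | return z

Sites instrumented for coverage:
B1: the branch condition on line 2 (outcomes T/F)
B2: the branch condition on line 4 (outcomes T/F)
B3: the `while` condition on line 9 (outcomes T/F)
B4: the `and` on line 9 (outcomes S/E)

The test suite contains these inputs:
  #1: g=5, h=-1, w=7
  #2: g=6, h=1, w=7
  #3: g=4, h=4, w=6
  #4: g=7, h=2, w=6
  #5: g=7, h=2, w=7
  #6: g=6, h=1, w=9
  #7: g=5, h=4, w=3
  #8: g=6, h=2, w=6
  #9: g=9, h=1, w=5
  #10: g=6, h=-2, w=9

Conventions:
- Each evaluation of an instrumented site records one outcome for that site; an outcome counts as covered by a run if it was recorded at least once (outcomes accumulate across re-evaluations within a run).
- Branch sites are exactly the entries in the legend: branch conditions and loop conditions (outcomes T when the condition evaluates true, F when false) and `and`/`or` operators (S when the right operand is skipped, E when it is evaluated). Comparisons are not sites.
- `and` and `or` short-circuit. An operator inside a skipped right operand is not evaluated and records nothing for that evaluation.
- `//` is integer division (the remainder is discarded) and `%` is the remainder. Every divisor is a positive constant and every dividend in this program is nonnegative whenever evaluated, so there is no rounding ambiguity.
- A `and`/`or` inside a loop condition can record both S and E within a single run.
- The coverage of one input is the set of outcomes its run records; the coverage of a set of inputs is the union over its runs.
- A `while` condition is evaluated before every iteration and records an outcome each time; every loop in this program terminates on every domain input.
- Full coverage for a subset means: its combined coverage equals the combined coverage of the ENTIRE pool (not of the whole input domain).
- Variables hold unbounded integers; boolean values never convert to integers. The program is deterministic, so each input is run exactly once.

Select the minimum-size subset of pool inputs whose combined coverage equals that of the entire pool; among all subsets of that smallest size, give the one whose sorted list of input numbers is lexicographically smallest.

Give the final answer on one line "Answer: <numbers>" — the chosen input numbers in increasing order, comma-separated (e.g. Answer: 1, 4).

#1 (g=5, h=-1, w=7) -> covered: B1=F, B3=F, B4=S
#2 (g=6, h=1, w=7) -> covered: B1=T, B2=F, B3=T, B3=F, B4=S, B4=E
#3 (g=4, h=4, w=6) -> covered: B1=F, B3=F, B4=S
#4 (g=7, h=2, w=6) -> covered: B1=F, B3=F, B4=S
#5 (g=7, h=2, w=7) -> covered: B1=F, B3=F, B4=S
#6 (g=6, h=1, w=9) -> covered: B1=T, B2=F, B3=T, B3=F, B4=S, B4=E
#7 (g=5, h=4, w=3) -> covered: B1=F, B3=F, B4=S
#8 (g=6, h=2, w=6) -> covered: B1=T, B2=F, B3=F, B4=E
#9 (g=9, h=1, w=5) -> covered: B1=F, B3=F, B4=S
#10 (g=6, h=-2, w=9) -> covered: B1=T, B2=F, B3=T, B3=F, B4=S, B4=E
together the pool reaches 7 outcomes: B1=T, B1=F, B2=F, B3=T, B3=F, B4=S, B4=E
size 1 is not enough: best union over all size-1 subsets is 6/7
inputs {1, 2} (size 2) cover everything; no size-2 subset with a lexicographically smaller index list covers all 7

Answer: 1, 2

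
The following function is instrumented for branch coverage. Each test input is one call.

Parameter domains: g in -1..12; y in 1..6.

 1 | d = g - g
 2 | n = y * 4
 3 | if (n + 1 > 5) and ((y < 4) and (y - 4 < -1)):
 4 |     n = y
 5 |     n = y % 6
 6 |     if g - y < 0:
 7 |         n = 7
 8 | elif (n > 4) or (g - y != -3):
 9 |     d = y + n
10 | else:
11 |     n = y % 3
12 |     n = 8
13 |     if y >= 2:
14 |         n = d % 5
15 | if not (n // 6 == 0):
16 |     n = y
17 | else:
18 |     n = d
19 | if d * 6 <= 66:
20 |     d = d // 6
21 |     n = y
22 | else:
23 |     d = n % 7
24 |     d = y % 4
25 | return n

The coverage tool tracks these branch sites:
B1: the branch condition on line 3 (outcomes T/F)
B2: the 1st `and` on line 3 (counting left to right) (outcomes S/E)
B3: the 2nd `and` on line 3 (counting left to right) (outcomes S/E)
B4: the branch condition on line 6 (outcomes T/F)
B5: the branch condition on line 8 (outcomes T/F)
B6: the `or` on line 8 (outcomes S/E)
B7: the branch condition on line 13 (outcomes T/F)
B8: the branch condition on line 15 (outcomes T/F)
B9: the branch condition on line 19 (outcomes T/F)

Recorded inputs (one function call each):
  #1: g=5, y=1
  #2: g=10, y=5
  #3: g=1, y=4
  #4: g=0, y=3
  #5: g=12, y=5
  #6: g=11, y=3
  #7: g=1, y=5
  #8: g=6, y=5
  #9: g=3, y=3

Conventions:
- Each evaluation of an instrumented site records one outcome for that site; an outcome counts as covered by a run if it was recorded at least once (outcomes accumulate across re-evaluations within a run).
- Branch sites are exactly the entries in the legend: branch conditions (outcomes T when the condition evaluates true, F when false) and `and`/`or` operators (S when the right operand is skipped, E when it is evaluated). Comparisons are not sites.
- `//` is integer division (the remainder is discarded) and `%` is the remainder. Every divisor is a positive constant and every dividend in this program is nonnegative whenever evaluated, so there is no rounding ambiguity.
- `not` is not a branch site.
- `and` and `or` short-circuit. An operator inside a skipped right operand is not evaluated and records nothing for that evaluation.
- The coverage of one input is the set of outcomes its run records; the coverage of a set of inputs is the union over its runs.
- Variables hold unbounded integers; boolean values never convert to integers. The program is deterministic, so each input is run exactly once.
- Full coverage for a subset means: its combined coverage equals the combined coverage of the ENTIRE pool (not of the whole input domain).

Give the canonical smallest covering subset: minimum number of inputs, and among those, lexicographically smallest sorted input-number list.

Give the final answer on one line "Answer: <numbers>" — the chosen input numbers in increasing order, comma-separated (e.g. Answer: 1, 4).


#1 (g=5, y=1) -> B2->S, B1->F, B6->E, B5->T, B8->F, B9->T; covered: B1=F, B2=S, B5=T, B6=E, B8=F, B9=T
#2 (g=10, y=5) -> B2->E, B3->S, B1->F, B6->S, B5->T, B8->T, B9->F; covered: B1=F, B2=E, B3=S, B5=T, B6=S, B8=T, B9=F
#3 (g=1, y=4) -> B2->E, B3->S, B1->F, B6->S, B5->T, B8->T, B9->F; covered: B1=F, B2=E, B3=S, B5=T, B6=S, B8=T, B9=F
#4 (g=0, y=3) -> B2->E, B3->E, B1->F, B6->S, B5->T, B8->T, B9->F; covered: B1=F, B2=E, B3=E, B5=T, B6=S, B8=T, B9=F
#5 (g=12, y=5) -> B2->E, B3->S, B1->F, B6->S, B5->T, B8->T, B9->F; covered: B1=F, B2=E, B3=S, B5=T, B6=S, B8=T, B9=F
#6 (g=11, y=3) -> B2->E, B3->E, B1->F, B6->S, B5->T, B8->T, B9->F; covered: B1=F, B2=E, B3=E, B5=T, B6=S, B8=T, B9=F
#7 (g=1, y=5) -> B2->E, B3->S, B1->F, B6->S, B5->T, B8->T, B9->F; covered: B1=F, B2=E, B3=S, B5=T, B6=S, B8=T, B9=F
#8 (g=6, y=5) -> B2->E, B3->S, B1->F, B6->S, B5->T, B8->T, B9->F; covered: B1=F, B2=E, B3=S, B5=T, B6=S, B8=T, B9=F
#9 (g=3, y=3) -> B2->E, B3->E, B1->F, B6->S, B5->T, B8->T, B9->F; covered: B1=F, B2=E, B3=E, B5=T, B6=S, B8=T, B9=F
union over all inputs: B1=F, B2=S, B2=E, B3=S, B3=E, B5=T, B6=S, B6=E, B8=T, B8=F, B9=T, B9=F (12 outcomes)
every size-1 subset falls short of the 12 outcomes (best: 7/12)
every size-2 subset falls short of the 12 outcomes (best: 11/12)
at size 3, {1, 2, 4} reaches all 12 outcomes; every lexicographically earlier size-3 subset fails
Answer: 1, 2, 4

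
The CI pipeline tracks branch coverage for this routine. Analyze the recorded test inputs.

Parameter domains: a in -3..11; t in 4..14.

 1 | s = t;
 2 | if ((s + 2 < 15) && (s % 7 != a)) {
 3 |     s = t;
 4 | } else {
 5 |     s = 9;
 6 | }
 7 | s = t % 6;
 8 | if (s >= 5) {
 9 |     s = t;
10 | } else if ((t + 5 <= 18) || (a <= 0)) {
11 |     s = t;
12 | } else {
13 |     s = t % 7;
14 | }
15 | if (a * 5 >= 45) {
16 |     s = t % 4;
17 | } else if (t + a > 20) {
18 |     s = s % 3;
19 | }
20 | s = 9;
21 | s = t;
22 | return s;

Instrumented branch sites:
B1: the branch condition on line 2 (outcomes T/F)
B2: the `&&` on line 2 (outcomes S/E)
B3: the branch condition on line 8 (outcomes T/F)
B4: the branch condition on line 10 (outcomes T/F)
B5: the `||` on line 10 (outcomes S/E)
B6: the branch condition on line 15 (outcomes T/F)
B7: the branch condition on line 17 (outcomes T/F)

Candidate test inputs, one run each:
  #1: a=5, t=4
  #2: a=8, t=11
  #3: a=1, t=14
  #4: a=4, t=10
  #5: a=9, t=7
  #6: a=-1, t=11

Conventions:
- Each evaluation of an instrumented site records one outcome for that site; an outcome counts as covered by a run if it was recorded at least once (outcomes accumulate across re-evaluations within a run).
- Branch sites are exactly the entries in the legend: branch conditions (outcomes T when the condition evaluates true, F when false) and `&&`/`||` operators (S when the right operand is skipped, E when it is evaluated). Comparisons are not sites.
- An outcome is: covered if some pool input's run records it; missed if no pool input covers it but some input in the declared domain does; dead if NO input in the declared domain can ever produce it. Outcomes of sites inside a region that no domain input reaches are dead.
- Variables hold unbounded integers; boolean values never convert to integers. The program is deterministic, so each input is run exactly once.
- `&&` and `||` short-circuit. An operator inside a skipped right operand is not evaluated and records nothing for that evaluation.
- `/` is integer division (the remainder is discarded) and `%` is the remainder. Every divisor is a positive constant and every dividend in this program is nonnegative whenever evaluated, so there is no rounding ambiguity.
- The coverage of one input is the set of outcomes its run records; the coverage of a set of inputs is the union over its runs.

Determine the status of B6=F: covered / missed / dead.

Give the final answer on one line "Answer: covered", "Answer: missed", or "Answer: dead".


B6=F is recorded by pool input(s) 1, 2, 3, 4, 6 -> covered
Answer: covered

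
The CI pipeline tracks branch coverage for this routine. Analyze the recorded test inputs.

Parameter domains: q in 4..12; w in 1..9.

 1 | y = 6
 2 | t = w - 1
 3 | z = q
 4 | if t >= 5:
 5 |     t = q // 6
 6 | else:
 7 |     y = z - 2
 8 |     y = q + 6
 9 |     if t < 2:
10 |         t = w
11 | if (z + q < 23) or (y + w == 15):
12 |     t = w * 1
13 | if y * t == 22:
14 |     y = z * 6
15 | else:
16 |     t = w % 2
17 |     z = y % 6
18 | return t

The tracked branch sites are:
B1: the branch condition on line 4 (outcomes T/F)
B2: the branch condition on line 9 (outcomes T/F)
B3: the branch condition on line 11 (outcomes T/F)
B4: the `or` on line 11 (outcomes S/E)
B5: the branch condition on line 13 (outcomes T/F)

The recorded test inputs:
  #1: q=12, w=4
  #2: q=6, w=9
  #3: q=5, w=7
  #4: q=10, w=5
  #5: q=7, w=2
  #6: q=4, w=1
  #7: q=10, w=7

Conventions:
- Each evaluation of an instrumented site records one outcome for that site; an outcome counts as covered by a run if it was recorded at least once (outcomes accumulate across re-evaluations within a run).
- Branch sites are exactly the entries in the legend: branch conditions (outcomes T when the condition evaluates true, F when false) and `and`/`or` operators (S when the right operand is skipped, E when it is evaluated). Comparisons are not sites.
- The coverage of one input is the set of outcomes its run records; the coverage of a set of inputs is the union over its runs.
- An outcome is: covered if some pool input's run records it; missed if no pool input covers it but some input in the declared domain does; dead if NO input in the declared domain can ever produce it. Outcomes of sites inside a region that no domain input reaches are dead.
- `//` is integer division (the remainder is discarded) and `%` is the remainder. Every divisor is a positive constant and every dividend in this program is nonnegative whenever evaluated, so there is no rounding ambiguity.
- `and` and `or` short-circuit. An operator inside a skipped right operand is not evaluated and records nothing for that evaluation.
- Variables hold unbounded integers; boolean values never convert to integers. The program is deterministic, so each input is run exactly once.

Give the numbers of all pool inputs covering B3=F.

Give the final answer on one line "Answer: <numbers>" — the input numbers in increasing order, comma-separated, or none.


input #1 (q=12, w=4): produces B3=F
input #2 (q=6, w=9): does not produce B3=F
input #3 (q=5, w=7): does not produce B3=F
input #4 (q=10, w=5): does not produce B3=F
input #5 (q=7, w=2): does not produce B3=F
input #6 (q=4, w=1): does not produce B3=F
input #7 (q=10, w=7): does not produce B3=F
Answer: 1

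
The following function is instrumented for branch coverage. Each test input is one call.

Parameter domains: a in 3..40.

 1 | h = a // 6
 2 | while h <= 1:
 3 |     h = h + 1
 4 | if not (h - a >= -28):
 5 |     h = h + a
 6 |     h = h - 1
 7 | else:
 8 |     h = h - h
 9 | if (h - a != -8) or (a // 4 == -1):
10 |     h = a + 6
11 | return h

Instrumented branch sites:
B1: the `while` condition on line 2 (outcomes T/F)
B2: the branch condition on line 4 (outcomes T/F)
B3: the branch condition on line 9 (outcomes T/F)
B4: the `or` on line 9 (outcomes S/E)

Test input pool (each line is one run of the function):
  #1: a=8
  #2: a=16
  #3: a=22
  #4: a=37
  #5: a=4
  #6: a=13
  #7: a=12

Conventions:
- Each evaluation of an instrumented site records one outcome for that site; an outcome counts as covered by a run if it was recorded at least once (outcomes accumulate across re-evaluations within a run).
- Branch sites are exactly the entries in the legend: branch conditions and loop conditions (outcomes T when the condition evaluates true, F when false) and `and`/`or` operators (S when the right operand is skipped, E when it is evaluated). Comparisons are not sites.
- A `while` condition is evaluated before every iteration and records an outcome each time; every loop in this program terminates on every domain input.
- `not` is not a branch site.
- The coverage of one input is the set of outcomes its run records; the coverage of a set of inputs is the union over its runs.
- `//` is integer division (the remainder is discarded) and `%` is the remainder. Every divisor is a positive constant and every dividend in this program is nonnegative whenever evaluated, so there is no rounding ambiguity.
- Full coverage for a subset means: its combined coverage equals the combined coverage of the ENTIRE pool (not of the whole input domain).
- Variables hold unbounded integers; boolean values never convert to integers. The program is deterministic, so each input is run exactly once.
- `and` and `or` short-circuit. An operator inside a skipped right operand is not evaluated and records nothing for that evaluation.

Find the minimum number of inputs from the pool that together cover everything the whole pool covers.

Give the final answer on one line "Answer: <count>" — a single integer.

#1 (a=8) -> covered: B1=T, B1=F, B2=F, B3=F, B4=E
#2 (a=16) -> covered: B1=F, B2=F, B3=T, B4=S
#3 (a=22) -> covered: B1=F, B2=F, B3=T, B4=S
#4 (a=37) -> covered: B1=F, B2=T, B3=T, B4=S
#5 (a=4) -> covered: B1=T, B1=F, B2=F, B3=T, B4=S
#6 (a=13) -> covered: B1=F, B2=F, B3=T, B4=S
#7 (a=12) -> covered: B1=F, B2=F, B3=T, B4=S
together the pool reaches 8 outcomes: B1=T, B1=F, B2=T, B2=F, B3=T, B3=F, B4=S, B4=E
size 1 is not enough: best union over all size-1 subsets is 5/8
size 2: inputs {1, 4} cover all 8 outcomes, and no lexicographically smaller subset of this size does

Answer: 2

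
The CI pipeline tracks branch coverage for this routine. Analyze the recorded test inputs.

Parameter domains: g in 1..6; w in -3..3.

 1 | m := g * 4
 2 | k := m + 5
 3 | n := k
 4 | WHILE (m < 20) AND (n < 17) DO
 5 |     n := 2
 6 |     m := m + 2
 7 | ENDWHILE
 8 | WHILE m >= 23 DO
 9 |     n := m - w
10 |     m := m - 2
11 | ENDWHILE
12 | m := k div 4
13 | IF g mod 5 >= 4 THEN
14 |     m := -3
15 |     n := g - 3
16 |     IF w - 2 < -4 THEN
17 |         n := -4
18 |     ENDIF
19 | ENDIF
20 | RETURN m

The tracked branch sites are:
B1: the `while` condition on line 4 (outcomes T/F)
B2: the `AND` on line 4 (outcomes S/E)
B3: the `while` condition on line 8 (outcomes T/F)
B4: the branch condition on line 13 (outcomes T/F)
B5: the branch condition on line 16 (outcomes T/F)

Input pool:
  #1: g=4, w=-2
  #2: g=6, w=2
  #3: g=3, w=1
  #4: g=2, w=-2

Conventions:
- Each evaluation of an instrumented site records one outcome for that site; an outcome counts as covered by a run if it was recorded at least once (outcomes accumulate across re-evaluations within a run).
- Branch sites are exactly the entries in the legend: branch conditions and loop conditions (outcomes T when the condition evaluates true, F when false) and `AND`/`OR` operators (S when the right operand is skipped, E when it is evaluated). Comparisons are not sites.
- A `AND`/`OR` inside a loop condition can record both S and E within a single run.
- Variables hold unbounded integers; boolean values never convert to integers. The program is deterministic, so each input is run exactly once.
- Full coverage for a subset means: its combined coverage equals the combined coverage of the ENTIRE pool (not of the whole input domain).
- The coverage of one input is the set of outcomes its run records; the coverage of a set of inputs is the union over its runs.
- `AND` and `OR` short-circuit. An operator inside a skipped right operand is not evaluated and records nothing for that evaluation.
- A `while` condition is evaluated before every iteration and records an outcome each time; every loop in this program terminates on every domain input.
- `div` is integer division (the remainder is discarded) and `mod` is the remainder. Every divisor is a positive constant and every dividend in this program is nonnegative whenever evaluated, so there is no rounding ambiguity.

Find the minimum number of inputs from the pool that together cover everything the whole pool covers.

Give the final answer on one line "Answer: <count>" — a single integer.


#1 (g=4, w=-2) -> B2->E, B1->F, B3->F, B4->T, B5->F; covered: B1=F, B2=E, B3=F, B4=T, B5=F
#2 (g=6, w=2) -> B2->S, B1->F, B3->T, B3->F, B4->F; covered: B1=F, B2=S, B3=T, B3=F, B4=F
#3 (g=3, w=1) -> B2->E, B1->F, B3->F, B4->F; covered: B1=F, B2=E, B3=F, B4=F
#4 (g=2, w=-2) -> B2->E, B1->T, B2->E, B1->T, B2->E, B1->T, B2->E, B1->T, B2->E, B1->T, B2->E, B1->T, B2->S, B1->F, ...; covered: B1=T, B1=F, B2=S, B2=E, B3=F, B4=F
union over all inputs: B1=T, B1=F, B2=S, B2=E, B3=T, B3=F, B4=T, B4=F, B5=F (9 outcomes)
size 1 is not enough: best union over all size-1 subsets is 6/9
size 2 is not enough: best union over all size-2 subsets is 8/9
at size 3, {1, 2, 4} reaches all 9 outcomes; every lexicographically earlier size-3 subset fails
Answer: 3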